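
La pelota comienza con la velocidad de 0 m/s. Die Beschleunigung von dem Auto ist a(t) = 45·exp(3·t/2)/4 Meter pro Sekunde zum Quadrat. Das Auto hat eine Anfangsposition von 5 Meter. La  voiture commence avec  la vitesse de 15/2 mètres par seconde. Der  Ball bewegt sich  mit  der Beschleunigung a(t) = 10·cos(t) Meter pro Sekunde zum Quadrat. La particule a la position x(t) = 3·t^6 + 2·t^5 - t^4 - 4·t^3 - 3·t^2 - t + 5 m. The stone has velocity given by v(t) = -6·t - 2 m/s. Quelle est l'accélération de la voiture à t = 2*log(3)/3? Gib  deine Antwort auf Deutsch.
Mit a(t) = 45·exp(3·t/2)/4 und Einsetzen von t = 2*log(3)/3, finden wir a = 135/4.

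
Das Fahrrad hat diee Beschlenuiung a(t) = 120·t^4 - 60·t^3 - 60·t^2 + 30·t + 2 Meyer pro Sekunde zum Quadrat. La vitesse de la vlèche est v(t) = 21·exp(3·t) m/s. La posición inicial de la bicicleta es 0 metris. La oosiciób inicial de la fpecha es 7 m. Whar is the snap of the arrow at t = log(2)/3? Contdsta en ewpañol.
Debemos derivar nuestra ecuación de la velocidad v(t) = 21·exp(3·t) 3 veces. La derivada de la velocidad da la aceleración: a(t) = 63·exp(3·t). Tomando d/dt de a(t), encontramos j(t) = 189·exp(3·t). La derivada de la sacudida da el snap: s(t) = 567·exp(3·t). De la ecuación del snap s(t) = 567·exp(3·t), sustituimos t = log(2)/3 para obtener s = 1134.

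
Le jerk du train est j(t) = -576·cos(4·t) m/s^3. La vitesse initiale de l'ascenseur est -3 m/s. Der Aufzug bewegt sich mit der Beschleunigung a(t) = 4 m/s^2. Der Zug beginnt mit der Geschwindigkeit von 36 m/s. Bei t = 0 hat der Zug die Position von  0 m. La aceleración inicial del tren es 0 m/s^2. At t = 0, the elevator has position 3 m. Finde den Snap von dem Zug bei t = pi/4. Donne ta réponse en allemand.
Wir müssen unsere Gleichung für den Ruck j(t) = -576·cos(4·t) 1-mal ableiten. Durch Ableiten von dem Ruck erhalten wir den Snap: s(t) = 2304·sin(4·t). Aus der Gleichung für den Snap s(t) = 2304·sin(4·t), setzen wir t = pi/4 ein und erhalten s = 0.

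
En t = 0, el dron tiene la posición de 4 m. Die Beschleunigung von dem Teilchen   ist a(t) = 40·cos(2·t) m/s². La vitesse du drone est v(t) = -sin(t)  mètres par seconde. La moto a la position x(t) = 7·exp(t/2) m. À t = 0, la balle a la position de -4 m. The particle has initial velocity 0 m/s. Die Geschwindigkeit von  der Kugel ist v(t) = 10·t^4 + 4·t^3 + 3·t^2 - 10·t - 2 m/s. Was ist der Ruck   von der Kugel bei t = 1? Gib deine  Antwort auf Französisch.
Nous devons dériver notre équation de la vitesse v(t) = 10·t^4 + 4·t^3 + 3·t^2 - 10·t - 2 2 fois. En dérivant la vitesse, nous obtenons l'accélération: a(t) = 40·t^3 + 12·t^2 + 6·t - 10. En dérivant l'accélération, nous obtenons le jerk: j(t) = 120·t^2 + 24·t + 6. En utilisant j(t) = 120·t^2 + 24·t + 6 et en substituant t = 1, nous trouvons j = 150.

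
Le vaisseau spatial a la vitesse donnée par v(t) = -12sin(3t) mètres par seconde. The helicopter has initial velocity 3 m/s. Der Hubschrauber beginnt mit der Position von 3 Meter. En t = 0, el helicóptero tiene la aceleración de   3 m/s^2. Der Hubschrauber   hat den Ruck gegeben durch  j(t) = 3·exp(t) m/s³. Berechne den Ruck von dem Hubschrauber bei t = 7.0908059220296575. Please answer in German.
Mit j(t) = 3·exp(t) und Einsetzen von t = 7.0908059220296575, finden wir j = 3602.62566756559.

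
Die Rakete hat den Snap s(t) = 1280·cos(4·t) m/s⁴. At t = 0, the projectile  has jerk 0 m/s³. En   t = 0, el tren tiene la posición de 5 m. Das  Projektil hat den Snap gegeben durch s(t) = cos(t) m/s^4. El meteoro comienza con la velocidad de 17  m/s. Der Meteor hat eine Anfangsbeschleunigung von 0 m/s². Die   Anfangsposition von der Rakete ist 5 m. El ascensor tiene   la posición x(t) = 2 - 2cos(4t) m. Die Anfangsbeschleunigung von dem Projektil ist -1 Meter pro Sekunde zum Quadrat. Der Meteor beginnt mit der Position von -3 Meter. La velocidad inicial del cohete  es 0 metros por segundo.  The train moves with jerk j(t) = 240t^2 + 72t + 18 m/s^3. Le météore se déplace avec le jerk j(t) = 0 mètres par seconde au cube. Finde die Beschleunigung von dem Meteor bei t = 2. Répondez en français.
Pour résoudre ceci, nous devons prendre 1 primitive de notre équation du jerk j(t) = 0. L'intégrale du jerk, avec a(0) = 0, donne l'accélération: a(t) = 0. En utilisant a(t) = 0 et en substituant t = 2, nous trouvons a = 0.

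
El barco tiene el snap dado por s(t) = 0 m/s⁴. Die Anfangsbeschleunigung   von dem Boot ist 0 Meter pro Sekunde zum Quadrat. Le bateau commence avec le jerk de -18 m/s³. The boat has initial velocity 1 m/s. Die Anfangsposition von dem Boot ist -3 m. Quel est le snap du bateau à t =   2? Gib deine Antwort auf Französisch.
De l'équation du snap s(t) = 0, nous substituons t = 2 pour obtenir s = 0.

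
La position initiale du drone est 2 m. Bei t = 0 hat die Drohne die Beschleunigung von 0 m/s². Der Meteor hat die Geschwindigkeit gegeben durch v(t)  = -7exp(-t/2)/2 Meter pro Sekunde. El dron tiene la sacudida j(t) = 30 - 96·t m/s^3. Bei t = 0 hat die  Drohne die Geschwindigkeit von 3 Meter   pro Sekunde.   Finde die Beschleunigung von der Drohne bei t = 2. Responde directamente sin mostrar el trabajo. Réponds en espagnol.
La aceleración en t = 2 es a = -132.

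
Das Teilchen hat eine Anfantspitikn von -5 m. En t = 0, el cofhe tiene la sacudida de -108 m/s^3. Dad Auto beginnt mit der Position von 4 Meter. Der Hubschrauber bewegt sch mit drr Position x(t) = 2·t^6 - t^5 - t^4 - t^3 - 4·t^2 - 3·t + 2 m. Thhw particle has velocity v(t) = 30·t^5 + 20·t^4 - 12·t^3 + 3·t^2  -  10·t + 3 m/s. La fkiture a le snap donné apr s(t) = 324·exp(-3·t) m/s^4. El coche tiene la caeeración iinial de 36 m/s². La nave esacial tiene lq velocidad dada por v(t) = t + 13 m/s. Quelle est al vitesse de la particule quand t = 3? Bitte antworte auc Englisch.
Using v(t) = 30·t^5 + 20·t^4 - 12·t^3 + 3·t^2 - 10·t + 3 and substituting t = 3, we find v = 8586.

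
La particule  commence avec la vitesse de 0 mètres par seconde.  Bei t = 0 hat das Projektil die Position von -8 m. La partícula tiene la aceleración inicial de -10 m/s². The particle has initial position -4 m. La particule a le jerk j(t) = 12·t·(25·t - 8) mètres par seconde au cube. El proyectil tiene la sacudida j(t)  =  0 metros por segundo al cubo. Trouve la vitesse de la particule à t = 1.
Nous devons trouver la primitive de notre équation du jerk j(t) = 12·t·(25·t - 8) 2 fois. L'intégrale du jerk, avec a(0) = -10, donne l'accélération: a(t) = 100·t^3 - 48·t^2 - 10. En prenant ∫a(t)dt et en appliquant v(0) = 0, nous trouvons v(t) = t·(25·t^3 - 16·t^2 - 10). Nous avons la vitesse v(t) = t·(25·t^3 - 16·t^2 - 10). En substituant t = 1: v(1) = -1.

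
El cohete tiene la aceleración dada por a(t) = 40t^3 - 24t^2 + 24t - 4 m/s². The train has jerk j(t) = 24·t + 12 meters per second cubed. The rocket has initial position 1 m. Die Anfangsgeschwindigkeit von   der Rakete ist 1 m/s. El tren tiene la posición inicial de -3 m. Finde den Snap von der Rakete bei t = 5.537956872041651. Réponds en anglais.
Starting from acceleration a(t) = 40·t^3 - 24·t^2 + 24·t - 4, we take 2 derivatives. The derivative of acceleration gives jerk: j(t) = 120·t^2 - 48·t + 24. Differentiating jerk, we get snap: s(t) = 240·t - 48. Using s(t) = 240·t - 48 and substituting t = 5.537956872041651, we find s = 1281.10964929000.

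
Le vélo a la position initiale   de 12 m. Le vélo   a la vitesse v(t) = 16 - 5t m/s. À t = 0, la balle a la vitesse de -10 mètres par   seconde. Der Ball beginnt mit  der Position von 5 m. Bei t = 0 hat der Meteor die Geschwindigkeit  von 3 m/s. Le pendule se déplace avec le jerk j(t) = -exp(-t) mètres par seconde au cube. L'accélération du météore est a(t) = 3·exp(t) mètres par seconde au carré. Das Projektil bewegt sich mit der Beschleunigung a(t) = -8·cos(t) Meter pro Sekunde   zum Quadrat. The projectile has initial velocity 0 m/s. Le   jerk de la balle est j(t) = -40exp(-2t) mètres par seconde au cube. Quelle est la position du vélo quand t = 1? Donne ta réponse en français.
Nous devons intégrer notre équation de la vitesse v(t) = 16 - 5·t 1 fois. La primitive de la vitesse est la position. En utilisant x(0) = 12, nous obtenons x(t) = -5·t^2/2 + 16·t + 12. Nous avons la position x(t) = -5·t^2/2 + 16·t + 12. En substituant t = 1: x(1) = 51/2.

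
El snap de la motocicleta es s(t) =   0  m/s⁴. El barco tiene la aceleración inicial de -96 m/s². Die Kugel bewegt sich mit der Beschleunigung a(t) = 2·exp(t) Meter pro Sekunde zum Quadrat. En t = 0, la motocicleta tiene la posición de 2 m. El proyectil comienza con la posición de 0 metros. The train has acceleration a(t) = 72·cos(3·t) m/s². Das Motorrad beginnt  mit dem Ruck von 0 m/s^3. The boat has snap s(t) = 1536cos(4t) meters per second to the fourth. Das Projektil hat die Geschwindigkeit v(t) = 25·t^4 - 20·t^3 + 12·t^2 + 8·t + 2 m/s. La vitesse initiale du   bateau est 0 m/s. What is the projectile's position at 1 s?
To find the answer, we compute 1 integral of v(t) = 25·t^4 - 20·t^3 + 12·t^2 + 8·t + 2. Taking ∫v(t)dt and applying x(0) = 0, we find x(t) = 5·t^5 - 5·t^4 + 4·t^3 + 4·t^2 + 2·t. From the given position equation x(t) = 5·t^5 - 5·t^4 + 4·t^3 + 4·t^2 + 2·t, we substitute t = 1 to get x = 10.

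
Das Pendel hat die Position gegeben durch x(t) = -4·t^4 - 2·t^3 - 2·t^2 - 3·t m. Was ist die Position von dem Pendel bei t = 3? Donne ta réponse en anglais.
Using x(t) = -4·t^4 - 2·t^3 - 2·t^2 - 3·t and substituting t = 3, we find x = -405.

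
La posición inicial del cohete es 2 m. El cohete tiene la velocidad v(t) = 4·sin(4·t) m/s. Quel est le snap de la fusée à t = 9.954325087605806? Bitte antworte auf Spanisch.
Partiendo de la velocidad v(t) = 4·sin(4·t), tomamos 3 derivadas. Tomando d/dt de v(t), encontramos a(t) = 16·cos(4·t). Tomando d/dt de a(t), encontramos j(t) = -64·sin(4·t). Tomando d/dt de j(t), encontramos s(t) = -256·cos(4·t). De la ecuación del snap s(t) = -256·cos(4·t), sustituimos t = 9.954325087605806 para obtener s = 133.238329368759.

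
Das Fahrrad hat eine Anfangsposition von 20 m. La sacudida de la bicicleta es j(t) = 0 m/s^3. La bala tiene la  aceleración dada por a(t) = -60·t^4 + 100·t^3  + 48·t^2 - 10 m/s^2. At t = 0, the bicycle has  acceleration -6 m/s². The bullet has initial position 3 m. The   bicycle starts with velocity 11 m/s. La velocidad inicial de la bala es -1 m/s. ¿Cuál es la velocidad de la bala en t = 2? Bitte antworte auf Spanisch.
Partiendo de la aceleración a(t) = -60·t^4 + 100·t^3 + 48·t^2 - 10, tomamos 1 integral. La antiderivada de la aceleración es la velocidad. Usando v(0) = -1, obtenemos v(t) = -12·t^5 + 25·t^4 + 16·t^3 - 10·t - 1. Usando v(t) = -12·t^5 + 25·t^4 + 16·t^3 - 10·t - 1 y sustituyendo t = 2, encontramos v = 123.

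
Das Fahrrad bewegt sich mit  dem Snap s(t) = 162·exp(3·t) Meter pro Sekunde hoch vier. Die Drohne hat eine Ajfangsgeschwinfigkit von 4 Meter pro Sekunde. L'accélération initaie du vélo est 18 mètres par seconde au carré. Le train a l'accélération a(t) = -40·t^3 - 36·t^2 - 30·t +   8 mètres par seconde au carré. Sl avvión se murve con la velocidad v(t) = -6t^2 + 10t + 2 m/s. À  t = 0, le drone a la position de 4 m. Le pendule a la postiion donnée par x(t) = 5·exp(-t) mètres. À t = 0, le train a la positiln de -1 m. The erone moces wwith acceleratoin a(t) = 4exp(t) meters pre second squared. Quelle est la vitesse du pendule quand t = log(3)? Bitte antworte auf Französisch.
Pour résoudre ceci, nous devons prendre 1 dérivée de notre équation de la position x(t) = 5·exp(-t). La dérivée de la position donne la vitesse: v(t) = -5·exp(-t). En utilisant v(t) = -5·exp(-t) et en substituant t = log(3), nous trouvons v = -5/3.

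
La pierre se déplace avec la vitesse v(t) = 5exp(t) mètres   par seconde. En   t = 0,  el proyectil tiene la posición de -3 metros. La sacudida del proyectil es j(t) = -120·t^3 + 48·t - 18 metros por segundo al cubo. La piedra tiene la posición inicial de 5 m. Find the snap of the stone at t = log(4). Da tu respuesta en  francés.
Nous devons dériver notre équation de la vitesse v(t) = 5·exp(t) 3 fois. En prenant d/dt de v(t), nous trouvons a(t) = 5·exp(t). La dérivée de l'accélération donne le jerk: j(t) = 5·exp(t). En prenant d/dt de j(t), nous trouvons s(t) = 5·exp(t). De l'équation du snap s(t) = 5·exp(t), nous substituons t = log(4) pour obtenir s = 20.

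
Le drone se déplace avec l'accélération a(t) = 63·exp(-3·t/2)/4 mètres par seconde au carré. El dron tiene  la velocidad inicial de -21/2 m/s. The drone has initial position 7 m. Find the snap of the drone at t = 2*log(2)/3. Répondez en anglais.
We must differentiate our acceleration equation a(t) = 63·exp(-3·t/2)/4 2 times. The derivative of acceleration gives jerk: j(t) = -189·exp(-3·t/2)/8. Differentiating jerk, we get snap: s(t) = 567·exp(-3·t/2)/16. Using s(t) = 567·exp(-3·t/2)/16 and substituting t = 2*log(2)/3, we find s = 567/32.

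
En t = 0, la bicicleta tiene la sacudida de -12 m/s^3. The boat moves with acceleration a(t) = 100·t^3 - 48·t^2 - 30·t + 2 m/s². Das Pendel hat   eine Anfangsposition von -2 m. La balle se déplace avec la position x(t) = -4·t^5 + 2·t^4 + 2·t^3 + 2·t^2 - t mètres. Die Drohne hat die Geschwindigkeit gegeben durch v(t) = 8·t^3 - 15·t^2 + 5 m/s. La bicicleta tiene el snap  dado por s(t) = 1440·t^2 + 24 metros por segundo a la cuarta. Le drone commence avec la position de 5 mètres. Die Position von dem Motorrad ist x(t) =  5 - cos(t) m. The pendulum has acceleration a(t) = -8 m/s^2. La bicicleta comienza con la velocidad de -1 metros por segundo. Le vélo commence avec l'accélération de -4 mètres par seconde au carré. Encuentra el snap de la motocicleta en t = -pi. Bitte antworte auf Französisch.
Nous devons dériver notre équation de la position x(t) = 5 - cos(t) 4 fois. En prenant d/dt de x(t), nous trouvons v(t) = sin(t). En dérivant la vitesse, nous obtenons l'accélération: a(t) = cos(t). En prenant d/dt de a(t), nous trouvons j(t) = -sin(t). En prenant d/dt de j(t), nous trouvons s(t) = -cos(t). Nous avons le snap s(t) = -cos(t). En substituant t = -pi: s(-pi) = 1.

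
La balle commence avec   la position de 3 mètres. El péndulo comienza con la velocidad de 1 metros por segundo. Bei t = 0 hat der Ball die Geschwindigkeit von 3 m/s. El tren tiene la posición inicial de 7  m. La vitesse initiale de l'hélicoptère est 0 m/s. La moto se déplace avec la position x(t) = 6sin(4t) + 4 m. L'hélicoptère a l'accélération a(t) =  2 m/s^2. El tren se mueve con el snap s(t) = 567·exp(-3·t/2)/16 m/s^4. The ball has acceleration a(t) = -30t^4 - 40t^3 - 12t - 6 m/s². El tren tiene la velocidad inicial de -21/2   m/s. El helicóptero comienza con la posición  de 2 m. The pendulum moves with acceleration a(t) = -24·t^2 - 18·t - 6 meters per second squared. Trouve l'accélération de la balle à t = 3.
En utilisant a(t) = -30·t^4 - 40·t^3 - 12·t - 6 et en substituant t = 3, nous trouvons a = -3552.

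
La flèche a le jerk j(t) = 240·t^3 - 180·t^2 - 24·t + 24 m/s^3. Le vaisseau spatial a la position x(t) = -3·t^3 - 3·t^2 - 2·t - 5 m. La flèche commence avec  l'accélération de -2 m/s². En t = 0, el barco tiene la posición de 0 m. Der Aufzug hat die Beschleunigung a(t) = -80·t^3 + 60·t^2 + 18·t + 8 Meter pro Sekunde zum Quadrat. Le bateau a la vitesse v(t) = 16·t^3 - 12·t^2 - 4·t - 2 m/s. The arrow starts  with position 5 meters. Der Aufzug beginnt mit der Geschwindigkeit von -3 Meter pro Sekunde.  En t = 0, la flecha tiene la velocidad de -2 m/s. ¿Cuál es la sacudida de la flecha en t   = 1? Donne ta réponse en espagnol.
Usando j(t) = 240·t^3 - 180·t^2 - 24·t + 24 y sustituyendo t = 1, encontramos j = 60.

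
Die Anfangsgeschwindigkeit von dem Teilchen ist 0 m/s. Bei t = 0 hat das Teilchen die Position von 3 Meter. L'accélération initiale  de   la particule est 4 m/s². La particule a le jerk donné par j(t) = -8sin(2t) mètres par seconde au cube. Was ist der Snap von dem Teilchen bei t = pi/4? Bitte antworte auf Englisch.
We must differentiate our jerk equation j(t) = -8·sin(2·t) 1 time. Differentiating jerk, we get snap: s(t) = -16·cos(2·t). We have snap s(t) = -16·cos(2·t). Substituting t = pi/4: s(pi/4) = 0.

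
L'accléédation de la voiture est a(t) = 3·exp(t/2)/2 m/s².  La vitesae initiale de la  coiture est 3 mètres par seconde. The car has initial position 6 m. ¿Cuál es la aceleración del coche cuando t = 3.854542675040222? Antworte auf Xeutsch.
Wir haben die Beschleunigung a(t) = 3·exp(t/2)/2. Durch Einsetzen von t = 3.854542675040222: a(3.854542675040222) = 10.3061050776491.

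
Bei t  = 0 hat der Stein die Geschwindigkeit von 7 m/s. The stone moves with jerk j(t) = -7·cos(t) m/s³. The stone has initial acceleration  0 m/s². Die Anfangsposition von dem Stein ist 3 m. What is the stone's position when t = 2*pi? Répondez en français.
Nous devons intégrer notre équation du jerk j(t) = -7·cos(t) 3 fois. La primitive du jerk est l'accélération. En utilisant a(0) = 0, nous obtenons a(t) = -7·sin(t). L'intégrale de l'accélération est la vitesse. En utilisant v(0) = 7, nous obtenons v(t) = 7·cos(t). La primitive de la vitesse est la position. En utilisant x(0) = 3, nous obtenons x(t) = 7·sin(t) + 3. De l'équation de la position x(t) = 7·sin(t) + 3, nous substituons t = 2*pi pour obtenir x = 3.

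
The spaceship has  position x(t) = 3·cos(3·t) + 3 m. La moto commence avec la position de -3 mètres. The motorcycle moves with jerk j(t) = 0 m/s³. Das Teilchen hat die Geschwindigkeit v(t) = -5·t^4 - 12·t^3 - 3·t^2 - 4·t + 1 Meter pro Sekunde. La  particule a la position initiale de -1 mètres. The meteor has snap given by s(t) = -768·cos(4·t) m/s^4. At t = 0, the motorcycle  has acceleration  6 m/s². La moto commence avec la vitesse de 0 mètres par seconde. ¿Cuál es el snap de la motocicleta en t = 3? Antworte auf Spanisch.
Para resolver esto, necesitamos tomar 1 derivada de nuestra ecuación de la sacudida j(t) = 0. La derivada de la sacudida da el snap: s(t) = 0. Tenemos el snap s(t) = 0. Sustituyendo t = 3: s(3) = 0.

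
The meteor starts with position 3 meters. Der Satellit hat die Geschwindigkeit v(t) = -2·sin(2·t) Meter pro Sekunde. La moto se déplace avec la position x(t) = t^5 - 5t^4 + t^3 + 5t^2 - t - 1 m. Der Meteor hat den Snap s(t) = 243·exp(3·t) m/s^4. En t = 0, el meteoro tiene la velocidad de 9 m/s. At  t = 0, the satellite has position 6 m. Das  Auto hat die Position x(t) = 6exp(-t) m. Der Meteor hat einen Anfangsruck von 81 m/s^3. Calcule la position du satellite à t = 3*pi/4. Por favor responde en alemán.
Wir müssen das Integral unserer Gleichung für die Geschwindigkeit v(t) = -2·sin(2·t) 1-mal finden. Mit ∫v(t)dt und Anwendung von x(0) = 6, finden wir x(t) = cos(2·t) + 5. Mit x(t) = cos(2·t) + 5 und Einsetzen von t = 3*pi/4, finden wir x = 5.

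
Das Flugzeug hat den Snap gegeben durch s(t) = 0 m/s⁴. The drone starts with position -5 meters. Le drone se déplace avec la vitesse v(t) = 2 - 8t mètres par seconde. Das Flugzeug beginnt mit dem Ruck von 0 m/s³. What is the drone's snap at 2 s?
We must differentiate our velocity equation v(t) = 2 - 8·t 3 times. Taking d/dt of v(t), we find a(t) = -8. Taking d/dt of a(t), we find j(t) = 0. Differentiating jerk, we get snap: s(t) = 0. From the given snap equation s(t) = 0, we substitute t = 2 to get s = 0.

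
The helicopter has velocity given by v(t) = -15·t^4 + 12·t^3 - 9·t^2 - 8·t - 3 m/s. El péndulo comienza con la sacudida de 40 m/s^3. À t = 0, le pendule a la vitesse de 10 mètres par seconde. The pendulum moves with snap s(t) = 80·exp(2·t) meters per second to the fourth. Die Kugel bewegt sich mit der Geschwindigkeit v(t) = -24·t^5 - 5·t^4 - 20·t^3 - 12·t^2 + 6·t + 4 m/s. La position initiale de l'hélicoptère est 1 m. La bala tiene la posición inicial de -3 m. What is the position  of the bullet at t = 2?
To find the answer, we compute 1 antiderivative of v(t) = -24·t^5 - 5·t^4 - 20·t^3 - 12·t^2 + 6·t + 4. Taking ∫v(t)dt and applying x(0) = -3, we find x(t) = -4·t^6 - t^5 - 5·t^4 - 4·t^3 + 3·t^2 + 4·t - 3. From the given position equation x(t) = -4·t^6 - t^5 - 5·t^4 - 4·t^3 + 3·t^2 + 4·t - 3, we substitute t = 2 to get x = -383.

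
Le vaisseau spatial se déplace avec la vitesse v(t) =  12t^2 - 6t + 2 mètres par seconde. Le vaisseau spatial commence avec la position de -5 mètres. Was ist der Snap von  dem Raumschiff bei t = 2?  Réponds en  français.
Pour résoudre ceci, nous devons prendre 3 dérivées de notre équation de la vitesse v(t) = 12·t^2 - 6·t + 2. La dérivée de la vitesse donne l'accélération: a(t) = 24·t - 6. La dérivée de l'accélération donne le jerk: j(t) = 24. La dérivée du jerk donne le snap: s(t) = 0. Nous avons le snap s(t) = 0. En substituant t = 2: s(2) = 0.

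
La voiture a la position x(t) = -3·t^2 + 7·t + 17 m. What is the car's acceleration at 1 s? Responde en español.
Partiendo de la posición x(t) = -3·t^2 + 7·t + 17, tomamos 2 derivadas. Derivando la posición, obtenemos la velocidad: v(t) = 7 - 6·t. Tomando d/dt de v(t), encontramos a(t) = -6. Tenemos la aceleración a(t) = -6. Sustituyendo t = 1: a(1) = -6.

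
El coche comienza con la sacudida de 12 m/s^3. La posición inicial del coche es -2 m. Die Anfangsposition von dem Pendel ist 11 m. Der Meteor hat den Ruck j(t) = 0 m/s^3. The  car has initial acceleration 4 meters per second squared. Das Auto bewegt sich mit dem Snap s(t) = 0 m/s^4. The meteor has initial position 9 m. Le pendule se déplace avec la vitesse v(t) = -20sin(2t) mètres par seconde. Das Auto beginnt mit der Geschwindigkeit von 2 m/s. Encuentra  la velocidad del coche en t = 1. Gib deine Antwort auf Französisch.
Pour résoudre ceci, nous devons prendre 3 intégrales de notre équation du snap s(t) = 0. En prenant ∫s(t)dt et en appliquant j(0) = 12, nous trouvons j(t) = 12. La primitive du jerk, avec a(0) = 4, donne l'accélération: a(t) = 12·t + 4. La primitive de l'accélération, avec v(0) = 2, donne la vitesse: v(t) = 6·t^2 + 4·t + 2. De l'équation de la vitesse v(t) = 6·t^2 + 4·t + 2, nous substituons t = 1 pour obtenir v = 12.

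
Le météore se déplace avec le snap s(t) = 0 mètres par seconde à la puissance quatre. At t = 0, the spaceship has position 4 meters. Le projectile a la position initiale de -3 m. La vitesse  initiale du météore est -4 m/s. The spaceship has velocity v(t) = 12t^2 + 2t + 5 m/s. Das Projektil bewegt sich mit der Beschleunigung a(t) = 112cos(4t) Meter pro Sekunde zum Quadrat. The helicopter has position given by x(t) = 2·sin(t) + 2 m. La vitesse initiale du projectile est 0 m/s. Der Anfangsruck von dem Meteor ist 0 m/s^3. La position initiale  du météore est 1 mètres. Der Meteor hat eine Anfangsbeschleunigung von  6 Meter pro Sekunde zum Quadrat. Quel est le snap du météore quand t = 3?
Nous avons le snap s(t) = 0. En substituant t = 3: s(3) = 0.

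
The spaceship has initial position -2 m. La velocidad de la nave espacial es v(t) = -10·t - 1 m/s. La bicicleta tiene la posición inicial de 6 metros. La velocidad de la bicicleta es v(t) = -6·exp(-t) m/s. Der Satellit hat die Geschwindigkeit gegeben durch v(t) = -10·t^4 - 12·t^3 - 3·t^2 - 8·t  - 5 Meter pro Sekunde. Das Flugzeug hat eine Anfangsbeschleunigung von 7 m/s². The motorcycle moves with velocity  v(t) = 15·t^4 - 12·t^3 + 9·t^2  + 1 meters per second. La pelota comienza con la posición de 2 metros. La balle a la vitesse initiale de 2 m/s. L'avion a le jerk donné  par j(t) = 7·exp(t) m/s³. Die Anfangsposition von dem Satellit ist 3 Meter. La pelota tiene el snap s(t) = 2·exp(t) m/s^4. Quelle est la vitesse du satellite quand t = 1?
Nous avons la vitesse v(t) = -10·t^4 - 12·t^3 - 3·t^2 - 8·t - 5. En substituant t = 1: v(1) = -38.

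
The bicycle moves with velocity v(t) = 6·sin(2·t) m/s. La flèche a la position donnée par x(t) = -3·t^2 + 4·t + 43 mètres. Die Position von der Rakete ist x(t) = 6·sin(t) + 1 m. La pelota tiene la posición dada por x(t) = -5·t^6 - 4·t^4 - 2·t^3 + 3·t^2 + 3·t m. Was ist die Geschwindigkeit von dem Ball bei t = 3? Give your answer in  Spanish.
Debemos derivar nuestra ecuación de la posición x(t) = -5·t^6 - 4·t^4 - 2·t^3 + 3·t^2 + 3·t 1 vez. Tomando d/dt de x(t), encontramos v(t) = -30·t^5 - 16·t^3 - 6·t^2 + 6·t + 3. De la ecuación de la velocidad v(t) = -30·t^5 - 16·t^3 - 6·t^2 + 6·t + 3, sustituimos t = 3 para obtener v = -7755.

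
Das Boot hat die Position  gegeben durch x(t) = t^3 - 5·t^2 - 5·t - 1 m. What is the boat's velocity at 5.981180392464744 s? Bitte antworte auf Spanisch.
Para resolver esto, necesitamos tomar 1 derivada de nuestra ecuación de la posición x(t) = t^3 - 5·t^2 - 5·t - 1. La derivada de la posición da la velocidad: v(t) = 3·t^2 - 10·t - 5. Tenemos la velocidad v(t) = 3·t^2 - 10·t - 5. Sustituyendo t = 5.981180392464744: v(5.981180392464744) = 42.5117527369667.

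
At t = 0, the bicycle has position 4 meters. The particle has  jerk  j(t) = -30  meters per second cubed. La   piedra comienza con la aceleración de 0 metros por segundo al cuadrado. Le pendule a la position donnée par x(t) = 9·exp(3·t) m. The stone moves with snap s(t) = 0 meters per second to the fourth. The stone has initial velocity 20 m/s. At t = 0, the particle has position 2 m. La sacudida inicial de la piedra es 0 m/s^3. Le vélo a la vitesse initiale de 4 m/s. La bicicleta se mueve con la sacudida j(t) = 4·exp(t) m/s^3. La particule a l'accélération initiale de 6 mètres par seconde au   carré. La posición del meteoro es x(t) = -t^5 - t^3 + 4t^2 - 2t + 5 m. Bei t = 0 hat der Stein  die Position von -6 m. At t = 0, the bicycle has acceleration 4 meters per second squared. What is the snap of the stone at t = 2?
Using s(t) = 0 and substituting t = 2, we find s = 0.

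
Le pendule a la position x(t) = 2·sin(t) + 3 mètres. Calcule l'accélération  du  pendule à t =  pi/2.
En partant de la position x(t) = 2·sin(t) + 3, nous prenons 2 dérivées. La dérivée de la position donne la vitesse: v(t) = 2·cos(t). La dérivée de la vitesse donne l'accélération: a(t) = -2·sin(t). En utilisant a(t) = -2·sin(t) et en substituant t = pi/2, nous trouvons a = -2.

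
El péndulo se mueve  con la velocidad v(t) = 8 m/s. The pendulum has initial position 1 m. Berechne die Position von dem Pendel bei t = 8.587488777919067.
Ausgehend von der Geschwindigkeit v(t) = 8, nehmen wir 1 Integral. Das Integral von der Geschwindigkeit ist die Position. Mit x(0) = 1 erhalten wir x(t) = 8·t + 1. Mit x(t) = 8·t + 1 und Einsetzen von t = 8.587488777919067, finden wir x = 69.6999102233525.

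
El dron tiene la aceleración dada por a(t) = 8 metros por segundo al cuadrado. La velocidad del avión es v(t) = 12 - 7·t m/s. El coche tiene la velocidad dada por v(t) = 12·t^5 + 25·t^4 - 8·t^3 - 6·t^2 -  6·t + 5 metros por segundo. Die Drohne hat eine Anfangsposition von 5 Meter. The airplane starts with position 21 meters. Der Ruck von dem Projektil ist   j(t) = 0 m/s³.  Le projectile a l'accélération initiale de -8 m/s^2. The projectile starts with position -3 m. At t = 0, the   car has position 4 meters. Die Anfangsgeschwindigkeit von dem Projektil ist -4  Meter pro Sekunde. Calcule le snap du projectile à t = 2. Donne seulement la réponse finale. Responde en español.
La respuesta es 0.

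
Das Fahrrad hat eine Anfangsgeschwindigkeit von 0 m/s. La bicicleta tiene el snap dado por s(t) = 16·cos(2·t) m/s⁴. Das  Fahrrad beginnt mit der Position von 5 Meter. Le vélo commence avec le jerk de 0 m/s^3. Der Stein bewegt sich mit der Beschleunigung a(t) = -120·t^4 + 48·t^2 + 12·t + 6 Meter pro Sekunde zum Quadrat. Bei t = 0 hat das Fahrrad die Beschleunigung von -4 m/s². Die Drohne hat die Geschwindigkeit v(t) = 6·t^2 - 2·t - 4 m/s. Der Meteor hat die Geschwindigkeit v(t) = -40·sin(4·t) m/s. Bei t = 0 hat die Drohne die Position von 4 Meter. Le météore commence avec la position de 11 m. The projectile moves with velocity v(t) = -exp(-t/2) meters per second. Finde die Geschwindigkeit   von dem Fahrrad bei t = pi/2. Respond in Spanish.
Debemos encontrar la integral de nuestra ecuación del snap s(t) = 16·cos(2·t) 3 veces. Integrando el snap y usando la condición inicial j(0) = 0, obtenemos j(t) = 8·sin(2·t). Integrando la sacudida y usando la condición inicial a(0) = -4, obtenemos a(t) = -4·cos(2·t). Integrando la aceleración y usando la condición inicial v(0) = 0, obtenemos v(t) = -2·sin(2·t). Tenemos la velocidad v(t) = -2·sin(2·t). Sustituyendo t = pi/2: v(pi/2) = 0.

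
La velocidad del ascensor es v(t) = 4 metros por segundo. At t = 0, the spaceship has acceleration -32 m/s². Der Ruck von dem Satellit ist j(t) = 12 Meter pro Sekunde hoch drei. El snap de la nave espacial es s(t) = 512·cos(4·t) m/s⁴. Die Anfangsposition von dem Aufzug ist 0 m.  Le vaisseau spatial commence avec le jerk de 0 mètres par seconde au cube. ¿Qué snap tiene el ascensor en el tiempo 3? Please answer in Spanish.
Para resolver esto, necesitamos tomar 3 derivadas de nuestra ecuación de la velocidad v(t) = 4. Derivando la velocidad, obtenemos la aceleración: a(t) = 0. Derivando la aceleración, obtenemos la sacudida: j(t) = 0. La derivada de la sacudida da el snap: s(t) = 0. Usando s(t) = 0 y sustituyendo t = 3, encontramos s = 0.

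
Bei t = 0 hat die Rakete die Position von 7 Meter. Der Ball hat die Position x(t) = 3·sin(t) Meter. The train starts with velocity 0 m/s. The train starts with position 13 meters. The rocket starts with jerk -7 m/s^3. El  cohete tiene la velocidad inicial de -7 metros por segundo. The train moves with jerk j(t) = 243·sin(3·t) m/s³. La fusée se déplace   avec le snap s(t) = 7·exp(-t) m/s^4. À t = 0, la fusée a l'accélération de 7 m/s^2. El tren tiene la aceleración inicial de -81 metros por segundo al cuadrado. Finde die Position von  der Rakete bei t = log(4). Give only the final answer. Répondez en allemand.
Bei t = log(4), x = 7/4.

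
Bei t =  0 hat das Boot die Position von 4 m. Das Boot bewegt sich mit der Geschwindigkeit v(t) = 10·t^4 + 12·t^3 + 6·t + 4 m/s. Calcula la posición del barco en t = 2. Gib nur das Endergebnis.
La respuesta es 136.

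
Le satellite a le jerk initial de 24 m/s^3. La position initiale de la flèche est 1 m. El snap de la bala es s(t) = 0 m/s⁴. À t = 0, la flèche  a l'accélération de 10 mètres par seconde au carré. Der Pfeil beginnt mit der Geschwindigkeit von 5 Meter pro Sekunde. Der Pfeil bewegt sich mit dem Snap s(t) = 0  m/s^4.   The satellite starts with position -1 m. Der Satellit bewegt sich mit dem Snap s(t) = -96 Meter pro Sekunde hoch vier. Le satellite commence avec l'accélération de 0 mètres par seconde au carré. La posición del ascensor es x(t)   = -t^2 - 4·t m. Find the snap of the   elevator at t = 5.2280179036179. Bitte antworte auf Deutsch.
Ausgehend von der Position x(t) = -t^2 - 4·t, nehmen wir 4 Ableitungen. Die Ableitung von der Position ergibt die Geschwindigkeit: v(t) = -2·t - 4. Mit d/dt von v(t) finden wir a(t) = -2. Die Ableitung von der Beschleunigung ergibt den Ruck: j(t) = 0. Die Ableitung von dem Ruck ergibt den Snap: s(t) = 0. Mit s(t) = 0 und Einsetzen von t = 5.2280179036179, finden wir s = 0.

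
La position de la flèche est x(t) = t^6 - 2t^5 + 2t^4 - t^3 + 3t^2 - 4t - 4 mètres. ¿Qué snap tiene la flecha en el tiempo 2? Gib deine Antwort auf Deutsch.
Wir müssen unsere Gleichung für die Position x(t) = t^6 - 2·t^5 + 2·t^4 - t^3 + 3·t^2 - 4·t - 4 4-mal ableiten. Die Ableitung von der Position ergibt die Geschwindigkeit: v(t) = 6·t^5 - 10·t^4 + 8·t^3 - 3·t^2 + 6·t - 4. Durch Ableiten von der Geschwindigkeit erhalten wir die Beschleunigung: a(t) = 30·t^4 - 40·t^3 + 24·t^2 - 6·t + 6. Die Ableitung von der Beschleunigung ergibt den Ruck: j(t) = 120·t^3 - 120·t^2 + 48·t - 6. Mit d/dt von j(t) finden wir s(t) = 360·t^2 - 240·t + 48. Mit s(t) = 360·t^2 - 240·t + 48 und Einsetzen von t = 2, finden wir s = 1008.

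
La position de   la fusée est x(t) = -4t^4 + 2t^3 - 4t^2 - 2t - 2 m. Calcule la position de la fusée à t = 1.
De l'équation de la position x(t) = -4·t^4 + 2·t^3 - 4·t^2 - 2·t - 2, nous substituons t = 1 pour obtenir x = -10.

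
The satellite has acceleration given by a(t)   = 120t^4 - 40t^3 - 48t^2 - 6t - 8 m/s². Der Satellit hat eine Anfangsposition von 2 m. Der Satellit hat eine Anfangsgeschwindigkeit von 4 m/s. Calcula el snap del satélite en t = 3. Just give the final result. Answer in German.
Der Snap bei t = 3 ist s = 12144.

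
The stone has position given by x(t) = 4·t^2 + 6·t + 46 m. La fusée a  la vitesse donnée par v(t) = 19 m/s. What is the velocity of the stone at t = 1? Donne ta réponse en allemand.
Um dies zu lösen, müssen wir 1 Ableitung unserer Gleichung für die Position x(t) = 4·t^2 + 6·t + 46 nehmen. Durch Ableiten von der Position erhalten wir die Geschwindigkeit: v(t) = 8·t + 6. Mit v(t) = 8·t + 6 und Einsetzen von t = 1, finden wir v = 14.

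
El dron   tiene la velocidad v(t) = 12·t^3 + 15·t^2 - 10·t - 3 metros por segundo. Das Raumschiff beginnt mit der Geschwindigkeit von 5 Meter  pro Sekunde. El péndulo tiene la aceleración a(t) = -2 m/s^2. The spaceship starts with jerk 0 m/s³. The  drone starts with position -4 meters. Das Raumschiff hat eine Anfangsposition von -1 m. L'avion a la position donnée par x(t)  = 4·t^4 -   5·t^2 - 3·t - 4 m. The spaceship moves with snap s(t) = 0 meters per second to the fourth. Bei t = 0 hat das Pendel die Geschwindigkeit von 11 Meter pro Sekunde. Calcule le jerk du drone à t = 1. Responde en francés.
En partant de la vitesse v(t) = 12·t^3 + 15·t^2 - 10·t - 3, nous prenons 2 dérivées. La dérivée de la vitesse donne l'accélération: a(t) = 36·t^2 + 30·t - 10. En dérivant l'accélération, nous obtenons le jerk: j(t) = 72·t + 30. Nous avons le jerk j(t) = 72·t + 30. En substituant t = 1: j(1) = 102.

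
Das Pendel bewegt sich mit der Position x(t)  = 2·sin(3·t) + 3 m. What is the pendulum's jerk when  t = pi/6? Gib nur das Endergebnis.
The jerk at t = pi/6 is j = 0.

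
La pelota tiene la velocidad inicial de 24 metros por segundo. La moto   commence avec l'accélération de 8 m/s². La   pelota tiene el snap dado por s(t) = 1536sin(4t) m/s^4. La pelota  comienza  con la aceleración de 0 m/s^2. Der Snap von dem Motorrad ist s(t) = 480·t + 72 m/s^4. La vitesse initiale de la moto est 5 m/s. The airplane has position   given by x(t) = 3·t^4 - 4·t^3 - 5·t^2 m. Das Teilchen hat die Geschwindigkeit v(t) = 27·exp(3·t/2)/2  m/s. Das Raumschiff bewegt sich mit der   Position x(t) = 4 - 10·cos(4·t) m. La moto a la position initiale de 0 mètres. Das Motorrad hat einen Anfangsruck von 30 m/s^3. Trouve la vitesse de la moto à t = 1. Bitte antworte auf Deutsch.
Ausgehend von dem Snap s(t) = 480·t + 72, nehmen wir 3 Integrale. Durch Integration von dem Snap und Verwendung der Anfangsbedingung j(0) = 30, erhalten wir j(t) = 240·t^2 + 72·t + 30. Mit ∫j(t)dt und Anwendung von a(0) = 8, finden wir a(t) = 80·t^3 + 36·t^2 + 30·t + 8. Die Stammfunktion von der Beschleunigung, mit v(0) = 5, ergibt die Geschwindigkeit: v(t) = 20·t^4 + 12·t^3 + 15·t^2 + 8·t + 5. Aus der Gleichung für die Geschwindigkeit v(t) = 20·t^4 + 12·t^3 + 15·t^2 + 8·t + 5, setzen wir t = 1 ein und erhalten v = 60.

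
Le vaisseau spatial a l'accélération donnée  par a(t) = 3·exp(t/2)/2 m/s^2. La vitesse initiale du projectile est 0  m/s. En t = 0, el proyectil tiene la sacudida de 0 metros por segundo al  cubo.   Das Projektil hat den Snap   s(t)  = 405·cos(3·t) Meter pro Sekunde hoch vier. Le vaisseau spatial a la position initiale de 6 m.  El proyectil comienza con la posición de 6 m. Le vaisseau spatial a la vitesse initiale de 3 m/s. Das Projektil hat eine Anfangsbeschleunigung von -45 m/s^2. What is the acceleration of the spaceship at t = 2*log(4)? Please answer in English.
Using a(t) = 3·exp(t/2)/2 and substituting t = 2*log(4), we find a = 6.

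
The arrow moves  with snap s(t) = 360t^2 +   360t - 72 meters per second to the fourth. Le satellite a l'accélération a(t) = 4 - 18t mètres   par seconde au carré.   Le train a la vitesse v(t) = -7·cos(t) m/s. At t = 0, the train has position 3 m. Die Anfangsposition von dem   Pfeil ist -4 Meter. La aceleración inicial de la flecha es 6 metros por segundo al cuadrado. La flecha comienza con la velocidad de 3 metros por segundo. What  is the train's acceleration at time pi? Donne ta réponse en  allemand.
Wir müssen unsere Gleichung für die Geschwindigkeit v(t) = -7·cos(t) 1-mal ableiten. Mit d/dt von v(t) finden wir a(t) = 7·sin(t). Aus der Gleichung für die Beschleunigung a(t) = 7·sin(t), setzen wir t = pi ein und erhalten a = 0.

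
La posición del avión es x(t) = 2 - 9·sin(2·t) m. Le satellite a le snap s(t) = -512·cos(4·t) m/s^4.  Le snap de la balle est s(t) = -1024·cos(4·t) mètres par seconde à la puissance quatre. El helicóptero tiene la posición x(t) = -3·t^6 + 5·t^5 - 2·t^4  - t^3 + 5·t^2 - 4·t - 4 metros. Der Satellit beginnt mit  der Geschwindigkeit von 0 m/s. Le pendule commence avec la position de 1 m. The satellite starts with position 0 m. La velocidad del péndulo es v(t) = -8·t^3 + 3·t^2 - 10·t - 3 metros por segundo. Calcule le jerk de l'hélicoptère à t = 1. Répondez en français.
Nous devons dériver notre équation de la position x(t) = -3·t^6 + 5·t^5 - 2·t^4 - t^3 + 5·t^2 - 4·t - 4 3 fois. La dérivée de la position donne la vitesse: v(t) = -18·t^5 + 25·t^4 - 8·t^3 - 3·t^2 + 10·t - 4. La dérivée de la vitesse donne l'accélération: a(t) = -90·t^4 + 100·t^3 - 24·t^2 - 6·t + 10. La dérivée de l'accélération donne le jerk: j(t) = -360·t^3 + 300·t^2 - 48·t - 6. Nous avons le jerk j(t) = -360·t^3 + 300·t^2 - 48·t - 6. En substituant t = 1: j(1) = -114.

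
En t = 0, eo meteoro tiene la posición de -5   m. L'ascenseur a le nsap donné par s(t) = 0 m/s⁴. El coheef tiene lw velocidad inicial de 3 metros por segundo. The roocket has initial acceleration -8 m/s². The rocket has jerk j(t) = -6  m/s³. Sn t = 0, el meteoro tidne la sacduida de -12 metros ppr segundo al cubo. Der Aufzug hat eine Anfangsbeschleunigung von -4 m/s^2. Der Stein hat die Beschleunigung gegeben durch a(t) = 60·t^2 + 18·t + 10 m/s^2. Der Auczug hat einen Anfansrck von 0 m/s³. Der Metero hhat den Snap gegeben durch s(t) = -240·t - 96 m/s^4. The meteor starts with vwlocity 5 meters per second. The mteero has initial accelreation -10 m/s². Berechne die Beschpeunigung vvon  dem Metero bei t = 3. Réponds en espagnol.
Necesitamos integrar nuestra ecuación del snap s(t) = -240·t - 96 2 veces. Tomando ∫s(t)dt y aplicando j(0) = -12, encontramos j(t) = -120·t^2 - 96·t - 12. Tomando ∫j(t)dt y aplicando a(0) = -10, encontramos a(t) = -40·t^3 - 48·t^2 - 12·t - 10. Usando a(t) = -40·t^3 - 48·t^2 - 12·t - 10 y sustituyendo t = 3, encontramos a = -1558.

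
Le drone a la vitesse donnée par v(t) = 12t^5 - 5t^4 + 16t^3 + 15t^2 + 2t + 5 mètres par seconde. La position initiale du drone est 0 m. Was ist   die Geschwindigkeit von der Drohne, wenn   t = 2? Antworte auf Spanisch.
Tenemos la velocidad v(t) = 12·t^5 - 5·t^4 + 16·t^3 + 15·t^2 + 2·t + 5. Sustituyendo t = 2: v(2) = 501.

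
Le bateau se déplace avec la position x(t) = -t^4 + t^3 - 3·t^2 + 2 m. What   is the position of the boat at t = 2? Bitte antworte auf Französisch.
De l'équation de la position x(t) = -t^4 + t^3 - 3·t^2 + 2, nous substituons t = 2 pour obtenir x = -18.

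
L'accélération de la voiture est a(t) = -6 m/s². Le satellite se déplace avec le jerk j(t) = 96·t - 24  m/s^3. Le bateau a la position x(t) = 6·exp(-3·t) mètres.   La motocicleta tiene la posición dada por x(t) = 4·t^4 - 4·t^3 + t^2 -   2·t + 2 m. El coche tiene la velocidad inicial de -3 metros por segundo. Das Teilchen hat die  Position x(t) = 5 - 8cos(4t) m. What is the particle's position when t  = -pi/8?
We have position x(t) = 5 - 8·cos(4·t). Substituting t = -pi/8: x(-pi/8) = 5.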